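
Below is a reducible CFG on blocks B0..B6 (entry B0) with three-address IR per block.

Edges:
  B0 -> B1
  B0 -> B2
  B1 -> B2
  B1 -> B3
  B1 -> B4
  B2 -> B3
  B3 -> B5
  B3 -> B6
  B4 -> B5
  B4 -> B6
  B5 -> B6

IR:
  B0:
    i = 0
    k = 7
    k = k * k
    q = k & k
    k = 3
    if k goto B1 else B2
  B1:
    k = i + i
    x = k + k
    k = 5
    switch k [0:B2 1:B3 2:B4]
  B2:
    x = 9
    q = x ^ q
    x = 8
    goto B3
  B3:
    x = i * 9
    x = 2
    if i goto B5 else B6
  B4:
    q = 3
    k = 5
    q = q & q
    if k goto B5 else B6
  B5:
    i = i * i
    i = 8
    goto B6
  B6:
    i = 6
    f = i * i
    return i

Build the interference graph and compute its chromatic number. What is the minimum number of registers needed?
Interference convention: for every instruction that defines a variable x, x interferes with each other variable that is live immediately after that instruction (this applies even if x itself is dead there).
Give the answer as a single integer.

def/use:
  B0 def {i,k,q} use ∅
  B1 def {k,x} use {i}
  B2 def {q,x} use {q}
  B3 def {x} use {i}
  B4 def {k,q} use ∅
  B5 def {i} use {i}
  B6 def {f,i} use ∅

Live sets:
  B0 li=∅ lo={i,q}
  B1 li={i,q} lo={i,q}
  B2 li={i,q} lo={i}
  B3 li={i} lo={i}
  B4 li={i} lo={i}
  B5 li={i} lo=∅
  B6 li=∅ lo=∅

Conflict graph:
  f — {i}
  i — {f,k,q,x}
  k — {i,q}
  q — {i,k,x}
  x — {i,q}

Registers:
  {i,k,q} pairwise interfere (3-clique) ⇒ χ ≥ 3
  3-colouring: R0={i}  R1={f,q}  R2={k,x}
  χ = 3

Answer: 3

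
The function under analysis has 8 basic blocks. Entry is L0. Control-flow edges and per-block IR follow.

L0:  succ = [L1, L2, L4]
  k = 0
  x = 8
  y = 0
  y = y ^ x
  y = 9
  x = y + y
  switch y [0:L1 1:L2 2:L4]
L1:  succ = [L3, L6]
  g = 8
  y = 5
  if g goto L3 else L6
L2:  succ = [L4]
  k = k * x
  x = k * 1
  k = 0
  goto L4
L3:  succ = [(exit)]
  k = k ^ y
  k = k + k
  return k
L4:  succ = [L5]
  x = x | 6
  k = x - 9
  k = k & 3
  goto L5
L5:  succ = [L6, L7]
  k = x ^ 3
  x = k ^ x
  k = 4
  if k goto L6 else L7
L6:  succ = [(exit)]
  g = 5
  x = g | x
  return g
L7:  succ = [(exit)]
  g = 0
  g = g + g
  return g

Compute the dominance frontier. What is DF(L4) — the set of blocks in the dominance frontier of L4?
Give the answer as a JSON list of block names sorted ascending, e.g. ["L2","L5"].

Answer: ["L6"]

Working:
idom tree: L1←L0 L2←L0 L3←L1 L4←L0 L5←L4 L6←L0 L7←L5
Dom∩ at merges:
  L4: preds {L0,L2}: {L0} ∩ {L0,L2} = {L0}; idom=L0
  L6: preds {L1,L5}: {L0,L1} ∩ {L0,L4,L5} = {L0}; idom=L0

DF walk-up:
  join L4 pred L0: · stop@L0
  join L4 pred L2: L2 stop@L0
  join L6 pred L1: L1 stop@L0
  join L6 pred L5: L5→L4 stop@L0
  DF(L0)=∅
  DF(L1)={L6}
  DF(L2)={L4}
  DF(L3)=∅
  DF(L4)={L6}
  DF(L5)={L6}
  DF(L6)=∅
  DF(L7)=∅

DF(L4) = ["L6"]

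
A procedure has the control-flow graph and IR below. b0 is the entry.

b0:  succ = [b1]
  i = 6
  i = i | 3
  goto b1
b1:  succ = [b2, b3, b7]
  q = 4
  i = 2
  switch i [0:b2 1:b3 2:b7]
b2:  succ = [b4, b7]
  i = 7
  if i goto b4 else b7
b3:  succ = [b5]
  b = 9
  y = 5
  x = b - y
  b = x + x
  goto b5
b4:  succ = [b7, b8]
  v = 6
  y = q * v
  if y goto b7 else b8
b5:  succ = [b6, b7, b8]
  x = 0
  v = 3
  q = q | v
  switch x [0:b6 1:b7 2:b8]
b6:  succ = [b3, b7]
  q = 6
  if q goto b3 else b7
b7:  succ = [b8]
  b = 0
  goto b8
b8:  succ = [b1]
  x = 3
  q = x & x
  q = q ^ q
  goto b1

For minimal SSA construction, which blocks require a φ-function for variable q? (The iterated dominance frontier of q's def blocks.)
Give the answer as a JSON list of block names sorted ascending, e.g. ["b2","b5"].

Answer: ["b1", "b3", "b7", "b8"]

Working:
idom tree: b1←b0 b2←b1 b3←b1 b4←b2 b5←b3 b6←b5 b7←b1 b8←b1
Join-block Dom:
  b1: preds {b0,b8}: {b0} ∩ {b0,b1,b8} = {b0}; idom=b0
  b3: preds {b1,b6}: {b0,b1} ∩ {b0,b1,b3,b5,b6} = {b0,b1}; idom=b1
  b7: preds {b1,b2,b4,b5,b6}: {b0,b1} ∩ {b0,b1,b2} ∩ {b0,b1,b2,b4} ∩ {b0,b1,b3,b5} ∩ {b0,b1,b3,b5,b6} = {b0,b1}; idom=b1
  b8: preds {b4,b5,b7}: {b0,b1,b2,b4} ∩ {b0,b1,b3,b5} ∩ {b0,b1,b7} = {b0,b1}; idom=b1

Frontier:
  b1←b0: walk · to b0
  b1←b8: walk b8→b1 to b0
  b3←b1: walk · to b1
  b3←b6: walk b6→b5→b3 to b1
  b7←b1: walk · to b1
  b7←b2: walk b2 to b1
  b7←b4: walk b4→b2 to b1
  b7←b5: walk b5→b3 to b1
  b7←b6: walk b6→b5→b3 to b1
  b8←b4: walk b4→b2 to b1
  b8←b5: walk b5→b3 to b1
  b8←b7: walk b7 to b1
  b0: DF=∅
  b1: DF={b1}
  b2: DF={b7,b8}
  b3: DF={b3,b7,b8}
  b4: DF={b7,b8}
  b5: DF={b3,b7,b8}
  b6: DF={b3,b7}
  b7: DF={b8}
  b8: DF={b1}

φ for q: defs {b1,b5,b6,b8}
  DF⁺ = {b1,b3,b7,b8}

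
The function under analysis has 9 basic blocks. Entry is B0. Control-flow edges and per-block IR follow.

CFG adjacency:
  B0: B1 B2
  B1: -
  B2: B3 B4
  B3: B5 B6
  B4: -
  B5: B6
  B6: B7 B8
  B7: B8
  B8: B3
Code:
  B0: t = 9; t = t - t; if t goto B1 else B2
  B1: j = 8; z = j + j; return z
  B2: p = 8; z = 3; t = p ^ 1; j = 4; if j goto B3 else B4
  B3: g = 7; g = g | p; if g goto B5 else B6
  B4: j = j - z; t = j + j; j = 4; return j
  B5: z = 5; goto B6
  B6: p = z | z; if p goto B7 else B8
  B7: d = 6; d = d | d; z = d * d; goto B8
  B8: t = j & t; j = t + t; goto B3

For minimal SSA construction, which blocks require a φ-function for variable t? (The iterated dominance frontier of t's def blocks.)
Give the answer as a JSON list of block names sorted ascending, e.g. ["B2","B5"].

idom tree: B1←B0 B2←B0 B3←B2 B4←B2 B5←B3 B6←B3 B7←B6 B8←B6
Join-block Dom:
  B3: preds {B2,B8}: {B0,B2} ∩ {B0,B2,B3,B6,B8} = {B0,B2}; idom=B2
  B6: preds {B3,B5}: {B0,B2,B3} ∩ {B0,B2,B3,B5} = {B0,B2,B3}; idom=B3
  B8: preds {B6,B7}: {B0,B2,B3,B6} ∩ {B0,B2,B3,B6,B7} = {B0,B2,B3,B6}; idom=B6

Frontier:
  join B3 pred B2: · stop@B2
  join B3 pred B8: B8→B6→B3 stop@B2
  join B6 pred B3: · stop@B3
  join B6 pred B5: B5 stop@B3
  join B8 pred B6: · stop@B6
  join B8 pred B7: B7 stop@B6
  B0 → ∅
  B1 → ∅
  B2 → ∅
  B3 → {B3}
  B4 → ∅
  B5 → {B6}
  B6 → {B3}
  B7 → {B8}
  B8 → {B3}

φ for t: defs {B0,B2,B4,B8}
  DF⁺ = {B3}

Answer: ["B3"]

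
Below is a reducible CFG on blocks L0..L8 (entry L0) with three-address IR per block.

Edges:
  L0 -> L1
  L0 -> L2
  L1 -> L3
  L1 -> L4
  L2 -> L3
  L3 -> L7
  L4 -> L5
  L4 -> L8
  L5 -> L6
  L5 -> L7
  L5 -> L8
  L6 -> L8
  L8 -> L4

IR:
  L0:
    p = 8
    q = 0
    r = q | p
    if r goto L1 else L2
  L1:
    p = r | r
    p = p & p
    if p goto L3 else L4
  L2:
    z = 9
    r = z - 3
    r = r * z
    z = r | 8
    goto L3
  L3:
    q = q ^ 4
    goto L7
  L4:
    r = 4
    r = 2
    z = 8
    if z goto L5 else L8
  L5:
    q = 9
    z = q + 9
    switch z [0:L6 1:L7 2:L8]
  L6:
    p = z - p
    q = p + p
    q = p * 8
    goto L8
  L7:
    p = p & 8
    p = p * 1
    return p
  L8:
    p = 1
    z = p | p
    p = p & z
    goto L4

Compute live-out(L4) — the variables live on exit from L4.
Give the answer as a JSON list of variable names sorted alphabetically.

Answer: ["p"]

Derivation:
def/use:
  L0 def {p,q,r} use ∅
  L1 def {p} use {r}
  L2 def {r,z} use ∅
  L3 def {q} use {q}
  L4 def {r,z} use ∅
  L5 def {q,z} use ∅
  L6 def {p,q} use {p,z}
  L7 def {p} use {p}
  L8 def {p,z} use ∅

Live sets:
  L0 li=∅ lo={p,q,r}
  L1 li={q,r} lo={p,q}
  L2 li={p,q} lo={p,q}
  L3 li={p,q} lo={p}
  L4 li={p} lo={p}
  L5 li={p} lo={p,z}
  L6 li={p,z} lo=∅
  L7 li={p} lo=∅
  L8 li=∅ lo={p}

live-out(L4) = ["p"]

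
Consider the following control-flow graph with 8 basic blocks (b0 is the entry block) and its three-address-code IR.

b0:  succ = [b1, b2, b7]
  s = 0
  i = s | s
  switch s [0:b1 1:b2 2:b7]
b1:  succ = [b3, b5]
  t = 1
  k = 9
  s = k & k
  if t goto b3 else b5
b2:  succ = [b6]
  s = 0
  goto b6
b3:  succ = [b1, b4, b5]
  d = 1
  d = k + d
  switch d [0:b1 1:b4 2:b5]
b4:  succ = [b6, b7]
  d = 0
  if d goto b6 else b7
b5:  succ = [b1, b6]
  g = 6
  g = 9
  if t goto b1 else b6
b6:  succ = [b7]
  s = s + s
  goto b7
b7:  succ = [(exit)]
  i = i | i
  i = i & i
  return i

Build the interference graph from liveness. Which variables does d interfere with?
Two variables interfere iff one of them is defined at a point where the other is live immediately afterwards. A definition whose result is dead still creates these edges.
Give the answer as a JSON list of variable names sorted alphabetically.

Answer: ["i", "k", "s", "t"]

Working:
Block summaries:
  b0: def={i,s} ue=∅
  b1: def={k,s,t} ue=∅
  b2: def={s} ue=∅
  b3: def={d} ue={k}
  b4: def={d} ue=∅
  b5: def={g} ue={t}
  b6: def={s} ue={s}
  b7: def={i} ue={i}

Liveness:
  b0 li=∅ lo={i}
  b1 li={i} lo={i,k,s,t}
  b2 li={i} lo={i,s}
  b3 li={i,k,s,t} lo={i,s,t}
  b4 li={i,s} lo={i,s}
  b5 li={i,s,t} lo={i,s}
  b6 li={i,s} lo={i}
  b7 li={i} lo=∅

Conflict graph:
  d↔{i,k,s,t}
  g↔{i,s,t}
  i↔{d,g,k,s,t}
  k↔{d,i,s,t}
  s↔{d,g,i,k,t}
  t↔{d,g,i,k,s}

N(d) = ["i", "k", "s", "t"]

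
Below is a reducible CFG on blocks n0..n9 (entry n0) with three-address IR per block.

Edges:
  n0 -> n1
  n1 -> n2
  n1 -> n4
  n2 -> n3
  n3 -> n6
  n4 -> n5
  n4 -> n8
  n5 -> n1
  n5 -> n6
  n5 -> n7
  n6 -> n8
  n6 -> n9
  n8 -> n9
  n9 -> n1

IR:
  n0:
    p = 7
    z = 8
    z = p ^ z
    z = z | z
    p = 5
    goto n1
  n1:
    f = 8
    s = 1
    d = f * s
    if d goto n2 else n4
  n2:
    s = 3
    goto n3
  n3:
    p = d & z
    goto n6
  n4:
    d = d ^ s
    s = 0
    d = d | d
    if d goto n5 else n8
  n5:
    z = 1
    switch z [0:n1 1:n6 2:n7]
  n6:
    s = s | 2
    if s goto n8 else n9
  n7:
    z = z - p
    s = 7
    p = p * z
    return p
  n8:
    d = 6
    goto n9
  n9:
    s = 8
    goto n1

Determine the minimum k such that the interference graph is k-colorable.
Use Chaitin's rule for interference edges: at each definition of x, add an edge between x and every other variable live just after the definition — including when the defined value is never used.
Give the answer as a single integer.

def/use:
  n0 def {p,z} use ∅
  n1 def {d,f,s} use ∅
  n2 def {s} use ∅
  n3 def {p} use {d,z}
  n4 def {d,s} use {d,s}
  n5 def {z} use ∅
  n6 def {s} use {s}
  n7 def {p,s,z} use {p,z}
  n8 def {d} use ∅
  n9 def {s} use ∅

Liveness:
  n0: in=∅ out={p,z}
  n1: in={p,z} out={d,p,s,z}
  n2: in={d,z} out={d,s,z}
  n3: in={d,s,z} out={p,s,z}
  n4: in={d,p,s,z} out={p,s,z}
  n5: in={p,s} out={p,s,z}
  n6: in={p,s,z} out={p,z}
  n7: in={p,z} out=∅
  n8: in={p,z} out={p,z}
  n9: in={p,z} out={p,z}

Conflict graph:
  d — {p,s,z}
  f — {p,s,z}
  p — {d,f,s,z}
  s — {d,f,p,z}
  z — {d,f,p,s}

Registers:
  {d,p,s,z} pairwise interfere (4-clique) ⇒ χ ≥ 4
  assign d→R3 f→R3 p→R0 s→R1 z→R2 — no edge inside a register ⇒ χ ≤ 4
  χ = 4

Answer: 4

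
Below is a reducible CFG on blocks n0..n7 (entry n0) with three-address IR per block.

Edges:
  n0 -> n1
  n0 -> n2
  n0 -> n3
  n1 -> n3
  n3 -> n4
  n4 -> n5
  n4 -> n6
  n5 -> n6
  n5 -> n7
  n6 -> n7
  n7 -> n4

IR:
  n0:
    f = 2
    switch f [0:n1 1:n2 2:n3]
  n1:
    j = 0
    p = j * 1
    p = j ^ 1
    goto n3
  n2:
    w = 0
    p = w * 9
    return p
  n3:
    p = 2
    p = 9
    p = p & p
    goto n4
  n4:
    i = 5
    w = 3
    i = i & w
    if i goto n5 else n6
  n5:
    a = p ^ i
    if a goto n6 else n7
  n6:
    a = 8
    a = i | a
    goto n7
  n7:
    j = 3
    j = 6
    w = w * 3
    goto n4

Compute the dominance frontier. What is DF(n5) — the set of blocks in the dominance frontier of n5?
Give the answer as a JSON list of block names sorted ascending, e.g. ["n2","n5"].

Answer: ["n6", "n7"]

Derivation:
idom tree: n1←n0 n2←n0 n3←n0 n4←n3 n5←n4 n6←n4 n7←n4
Dom∩ at merges:
  n3: preds {n0,n1}: {n0} ∩ {n0,n1} = {n0}; idom=n0
  n4: preds {n3,n7}: {n0,n3} ∩ {n0,n3,n4,n7} = {n0,n3}; idom=n3
  n6: preds {n4,n5}: {n0,n3,n4} ∩ {n0,n3,n4,n5} = {n0,n3,n4}; idom=n4
  n7: preds {n5,n6}: {n0,n3,n4,n5} ∩ {n0,n3,n4,n6} = {n0,n3,n4}; idom=n4

DF walk-up:
  join n3 pred n0: · stop@n0
  join n3 pred n1: n1 stop@n0
  join n4 pred n3: · stop@n3
  join n4 pred n7: n7→n4 stop@n3
  join n6 pred n4: · stop@n4
  join n6 pred n5: n5 stop@n4
  join n7 pred n5: n5 stop@n4
  join n7 pred n6: n6 stop@n4
  DF(n0)=∅
  DF(n1)={n3}
  DF(n2)=∅
  DF(n3)=∅
  DF(n4)={n4}
  DF(n5)={n6,n7}
  DF(n6)={n7}
  DF(n7)={n4}

DF(n5) = ["n6", "n7"]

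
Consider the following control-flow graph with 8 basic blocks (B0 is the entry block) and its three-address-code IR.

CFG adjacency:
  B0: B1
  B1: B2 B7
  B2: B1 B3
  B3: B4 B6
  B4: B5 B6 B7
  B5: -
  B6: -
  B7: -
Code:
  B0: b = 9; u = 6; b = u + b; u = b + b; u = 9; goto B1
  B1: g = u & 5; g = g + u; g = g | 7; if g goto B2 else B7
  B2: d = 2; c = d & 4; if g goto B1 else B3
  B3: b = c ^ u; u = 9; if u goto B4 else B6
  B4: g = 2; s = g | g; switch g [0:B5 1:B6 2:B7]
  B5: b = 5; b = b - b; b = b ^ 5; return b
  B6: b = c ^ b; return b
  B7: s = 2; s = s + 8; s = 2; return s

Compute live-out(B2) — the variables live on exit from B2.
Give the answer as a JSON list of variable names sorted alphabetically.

Answer: ["c", "u"]

Working:
Per-block:
  B0 def {b,u} use ∅
  B1 def {g} use {u}
  B2 def {c,d} use {g}
  B3 def {b,u} use {c,u}
  B4 def {g,s} use ∅
  B5 def {b} use ∅
  B6 def {b} use {b,c}
  B7 def {s} use ∅

Liveness:
  B0 li=∅ lo={u}
  B1 li={u} lo={g,u}
  B2 li={g,u} lo={c,u}
  B3 li={c,u} lo={b,c}
  B4 li={b,c} lo={b,c}
  B5 li=∅ lo=∅
  B6 li={b,c} lo=∅
  B7 li=∅ lo=∅

live-out(B2) = ["c", "u"]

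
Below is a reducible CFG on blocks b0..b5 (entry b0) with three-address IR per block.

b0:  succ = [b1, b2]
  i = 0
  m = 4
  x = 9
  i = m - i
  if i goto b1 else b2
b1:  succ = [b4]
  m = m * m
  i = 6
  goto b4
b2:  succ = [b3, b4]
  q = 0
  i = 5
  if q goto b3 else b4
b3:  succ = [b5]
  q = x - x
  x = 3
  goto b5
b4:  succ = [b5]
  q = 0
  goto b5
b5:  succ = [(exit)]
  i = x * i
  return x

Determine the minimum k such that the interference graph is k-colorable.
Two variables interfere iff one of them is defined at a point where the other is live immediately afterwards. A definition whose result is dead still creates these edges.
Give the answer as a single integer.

Per-block:
  b0: {i,m,x} / ∅
  b1: {i,m} / {m}
  b2: {i,q} / ∅
  b3: {q,x} / {x}
  b4: {q} / ∅
  b5: {i} / {i,x}

Live sets:
  b0 li=∅ lo={m,x}
  b1 li={m,x} lo={i,x}
  b2 li={x} lo={i,x}
  b3 li={i,x} lo={i,x}
  b4 li={i,x} lo={i,x}
  b5 li={i,x} lo=∅

Interference:
  i: {m,q,x}
  m: {i,x}
  q: {i,x}
  x: {i,m,q}

Chromatic number:
  clique {i,m,x} ⇒ need ≥ 3
  assign i→c0 m→c2 q→c2 x→c1 — no edge inside a register ⇒ χ ≤ 3
  χ = 3

Answer: 3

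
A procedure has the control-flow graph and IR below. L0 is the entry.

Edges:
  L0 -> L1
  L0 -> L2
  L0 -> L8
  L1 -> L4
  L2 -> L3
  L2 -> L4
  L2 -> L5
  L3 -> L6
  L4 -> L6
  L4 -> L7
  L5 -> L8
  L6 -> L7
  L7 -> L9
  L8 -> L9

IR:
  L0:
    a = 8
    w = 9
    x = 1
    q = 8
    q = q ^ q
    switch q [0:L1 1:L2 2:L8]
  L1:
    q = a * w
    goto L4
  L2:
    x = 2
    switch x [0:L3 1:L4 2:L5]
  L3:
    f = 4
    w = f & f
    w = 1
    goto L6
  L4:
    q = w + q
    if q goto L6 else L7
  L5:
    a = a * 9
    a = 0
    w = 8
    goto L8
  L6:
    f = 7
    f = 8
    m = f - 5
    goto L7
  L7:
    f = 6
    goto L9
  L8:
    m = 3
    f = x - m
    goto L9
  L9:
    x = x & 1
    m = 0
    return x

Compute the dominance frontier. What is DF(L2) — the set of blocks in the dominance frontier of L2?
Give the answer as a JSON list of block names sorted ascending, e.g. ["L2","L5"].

Answer: ["L4", "L6", "L8"]

Analysis:
idom tree: L1←L0 L2←L0 L3←L2 L4←L0 L5←L2 L6←L0 L7←L0 L8←L0 L9←L0
Dom at joins:
  L4: preds {L1,L2}: {L0,L1} ∩ {L0,L2} = {L0}; idom=L0
  L6: preds {L3,L4}: {L0,L2,L3} ∩ {L0,L4} = {L0}; idom=L0
  L7: preds {L4,L6}: {L0,L4} ∩ {L0,L6} = {L0}; idom=L0
  L8: preds {L0,L5}: {L0} ∩ {L0,L2,L5} = {L0}; idom=L0
  L9: preds {L7,L8}: {L0,L7} ∩ {L0,L8} = {L0}; idom=L0

DF derivation:
  join L4 pred L1: L1 stop@L0
  join L4 pred L2: L2 stop@L0
  join L6 pred L3: L3→L2 stop@L0
  join L6 pred L4: L4 stop@L0
  join L7 pred L4: L4 stop@L0
  join L7 pred L6: L6 stop@L0
  join L8 pred L0: · stop@L0
  join L8 pred L5: L5→L2 stop@L0
  join L9 pred L7: L7 stop@L0
  join L9 pred L8: L8 stop@L0
  L0: DF=∅
  L1: DF={L4}
  L2: DF={L4,L6,L8}
  L3: DF={L6}
  L4: DF={L6,L7}
  L5: DF={L8}
  L6: DF={L7}
  L7: DF={L9}
  L8: DF={L9}
  L9: DF=∅

DF(L2) = ["L4", "L6", "L8"]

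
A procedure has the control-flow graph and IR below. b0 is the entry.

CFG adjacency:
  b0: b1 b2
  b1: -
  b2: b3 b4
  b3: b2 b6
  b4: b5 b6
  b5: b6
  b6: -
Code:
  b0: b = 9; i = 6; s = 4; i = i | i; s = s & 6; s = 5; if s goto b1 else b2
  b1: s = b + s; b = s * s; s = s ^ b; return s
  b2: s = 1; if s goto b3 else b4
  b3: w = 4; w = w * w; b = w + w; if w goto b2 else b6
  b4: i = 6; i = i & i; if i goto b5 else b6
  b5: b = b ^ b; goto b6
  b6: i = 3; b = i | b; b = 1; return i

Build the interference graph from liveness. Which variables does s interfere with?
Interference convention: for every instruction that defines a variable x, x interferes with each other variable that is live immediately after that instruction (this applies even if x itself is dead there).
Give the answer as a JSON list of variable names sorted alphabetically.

def/use:
  b0: {b,i,s} / ∅
  b1: {b,s} / {b,s}
  b2: {s} / ∅
  b3: {b,w} / ∅
  b4: {i} / ∅
  b5: {b} / {b}
  b6: {b,i} / {b}

Liveness:
  b0: in=∅ out={b,s}
  b1: in={b,s} out=∅
  b2: in={b} out={b}
  b3: in=∅ out={b}
  b4: in={b} out={b}
  b5: in={b} out={b}
  b6: in={b} out=∅

Interference:
  b — {i,s,w}
  i — {b,s}
  s — {b,i}
  w — {b}

N(s) = ["b", "i"]

Answer: ["b", "i"]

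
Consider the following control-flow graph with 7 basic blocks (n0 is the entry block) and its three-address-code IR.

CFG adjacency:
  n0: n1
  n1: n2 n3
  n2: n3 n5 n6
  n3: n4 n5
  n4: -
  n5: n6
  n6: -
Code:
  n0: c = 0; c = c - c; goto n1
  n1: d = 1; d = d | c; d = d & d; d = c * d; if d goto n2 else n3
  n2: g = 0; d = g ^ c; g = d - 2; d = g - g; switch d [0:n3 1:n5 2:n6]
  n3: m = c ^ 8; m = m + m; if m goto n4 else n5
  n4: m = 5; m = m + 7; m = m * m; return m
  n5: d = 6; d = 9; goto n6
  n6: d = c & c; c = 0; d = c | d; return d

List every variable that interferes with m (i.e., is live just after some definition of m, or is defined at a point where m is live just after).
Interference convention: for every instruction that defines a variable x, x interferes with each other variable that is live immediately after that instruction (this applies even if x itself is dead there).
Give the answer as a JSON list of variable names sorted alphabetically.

Answer: ["c"]

Analysis:
Block summaries:
  n0 def {c} use ∅
  n1 def {d} use {c}
  n2 def {d,g} use {c}
  n3 def {m} use {c}
  n4 def {m} use ∅
  n5 def {d} use ∅
  n6 def {c,d} use {c}

Live sets:
  live n0: ∅→{c}
  live n1: {c}→{c}
  live n2: {c}→{c}
  live n3: {c}→{c}
  live n4: ∅→∅
  live n5: {c}→{c}
  live n6: {c}→∅

Interfere edges:
  c — {d,g,m}
  d — {c}
  g — {c}
  m — {c}

N(m) = ["c"]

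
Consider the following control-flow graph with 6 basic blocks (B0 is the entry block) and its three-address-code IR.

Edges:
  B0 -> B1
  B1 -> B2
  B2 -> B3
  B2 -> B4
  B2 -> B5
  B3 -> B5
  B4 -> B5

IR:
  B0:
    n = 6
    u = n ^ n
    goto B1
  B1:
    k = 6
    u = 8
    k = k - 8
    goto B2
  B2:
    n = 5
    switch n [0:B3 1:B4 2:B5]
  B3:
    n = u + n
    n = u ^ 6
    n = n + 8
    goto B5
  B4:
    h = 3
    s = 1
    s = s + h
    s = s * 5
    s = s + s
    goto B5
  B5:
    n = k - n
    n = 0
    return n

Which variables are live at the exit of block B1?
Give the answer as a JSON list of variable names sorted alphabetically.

Answer: ["k", "u"]

Analysis:
Per-block:
  B0: def={n,u} ue=∅
  B1: def={k,u} ue=∅
  B2: def={n} ue=∅
  B3: def={n} ue={n,u}
  B4: def={h,s} ue=∅
  B5: def={n} ue={k,n}

Live sets:
  live B0: ∅→∅
  live B1: ∅→{k,u}
  live B2: {k,u}→{k,n,u}
  live B3: {k,n,u}→{k,n}
  live B4: {k,n}→{k,n}
  live B5: {k,n}→∅

live-out(B1) = ["k", "u"]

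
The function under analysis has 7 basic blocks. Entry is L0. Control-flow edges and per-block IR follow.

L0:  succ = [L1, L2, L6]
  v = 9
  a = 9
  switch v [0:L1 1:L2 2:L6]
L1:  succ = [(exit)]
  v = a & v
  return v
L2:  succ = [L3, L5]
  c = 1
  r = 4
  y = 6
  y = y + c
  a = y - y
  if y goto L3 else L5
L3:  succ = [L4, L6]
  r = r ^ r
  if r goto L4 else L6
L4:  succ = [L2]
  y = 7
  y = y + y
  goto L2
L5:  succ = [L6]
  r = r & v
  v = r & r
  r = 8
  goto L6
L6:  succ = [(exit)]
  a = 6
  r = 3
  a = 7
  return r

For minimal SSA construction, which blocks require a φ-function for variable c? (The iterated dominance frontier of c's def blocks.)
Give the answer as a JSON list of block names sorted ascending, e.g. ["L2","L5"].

Answer: ["L2", "L6"]

Derivation:
idom tree: L1←L0 L2←L0 L3←L2 L4←L3 L5←L2 L6←L0
Dom at joins:
  L2: preds {L0,L4}: {L0} ∩ {L0,L2,L3,L4} = {L0}; idom=L0
  L6: preds {L0,L3,L5}: {L0} ∩ {L0,L2,L3} ∩ {L0,L2,L5} = {L0}; idom=L0

DF derivation:
  join L2 pred L0: · stop@L0
  join L2 pred L4: L4→L3→L2 stop@L0
  join L6 pred L0: · stop@L0
  join L6 pred L3: L3→L2 stop@L0
  join L6 pred L5: L5→L2 stop@L0
  DF(L0)=∅
  DF(L1)=∅
  DF(L2)={L2,L6}
  DF(L3)={L2,L6}
  DF(L4)={L2}
  DF(L5)={L6}
  DF(L6)=∅

φ for c: defs {L2}
  DF⁺ = {L2,L6}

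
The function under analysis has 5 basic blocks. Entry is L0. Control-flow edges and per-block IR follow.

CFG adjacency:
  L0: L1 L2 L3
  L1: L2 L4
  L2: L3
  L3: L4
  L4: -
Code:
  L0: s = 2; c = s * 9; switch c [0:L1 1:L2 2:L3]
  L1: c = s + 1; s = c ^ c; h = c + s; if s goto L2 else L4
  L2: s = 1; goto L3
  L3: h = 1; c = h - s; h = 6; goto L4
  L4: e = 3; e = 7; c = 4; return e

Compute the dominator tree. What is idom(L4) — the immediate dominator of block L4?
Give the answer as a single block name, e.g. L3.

idom tree: L1←L0 L2←L0 L3←L0 L4←L0
Join-block Dom:
  L2: preds {L0,L1}: {L0} ∩ {L0,L1} = {L0}; idom=L0
  L3: preds {L0,L2}: {L0} ∩ {L0,L2} = {L0}; idom=L0
  L4: preds {L1,L3}: {L0,L1} ∩ {L0,L3} = {L0}; idom=L0

idom(L4) = L0

Answer: L0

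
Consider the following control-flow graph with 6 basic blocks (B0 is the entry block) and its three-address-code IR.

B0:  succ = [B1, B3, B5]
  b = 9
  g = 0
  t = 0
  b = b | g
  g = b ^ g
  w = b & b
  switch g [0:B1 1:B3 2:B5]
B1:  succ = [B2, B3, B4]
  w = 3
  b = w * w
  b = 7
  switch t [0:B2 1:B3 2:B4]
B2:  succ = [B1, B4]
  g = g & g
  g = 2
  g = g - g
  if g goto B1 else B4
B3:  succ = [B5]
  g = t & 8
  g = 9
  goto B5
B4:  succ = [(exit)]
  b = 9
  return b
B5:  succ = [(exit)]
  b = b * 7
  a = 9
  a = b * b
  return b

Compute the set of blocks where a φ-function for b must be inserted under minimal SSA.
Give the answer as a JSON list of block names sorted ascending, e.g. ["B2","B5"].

idom tree: B1←B0 B2←B1 B3←B0 B4←B1 B5←B0
Dom∩ at merges:
  B1: preds {B0,B2}: {B0} ∩ {B0,B1,B2} = {B0}; idom=B0
  B3: preds {B0,B1}: {B0} ∩ {B0,B1} = {B0}; idom=B0
  B4: preds {B1,B2}: {B0,B1} ∩ {B0,B1,B2} = {B0,B1}; idom=B1
  B5: preds {B0,B3}: {B0} ∩ {B0,B3} = {B0}; idom=B0

Frontier:
  B1←B0: walk · to B0
  B1←B2: walk B2→B1 to B0
  B3←B0: walk · to B0
  B3←B1: walk B1 to B0
  B4←B1: walk · to B1
  B4←B2: walk B2 to B1
  B5←B0: walk · to B0
  B5←B3: walk B3 to B0
  DF(B0)=∅
  DF(B1)={B1,B3}
  DF(B2)={B1,B4}
  DF(B3)={B5}
  DF(B4)=∅
  DF(B5)=∅

φ for b: defs {B0,B1,B4,B5}
  DF⁺ = {B1,B3,B5}

Answer: ["B1", "B3", "B5"]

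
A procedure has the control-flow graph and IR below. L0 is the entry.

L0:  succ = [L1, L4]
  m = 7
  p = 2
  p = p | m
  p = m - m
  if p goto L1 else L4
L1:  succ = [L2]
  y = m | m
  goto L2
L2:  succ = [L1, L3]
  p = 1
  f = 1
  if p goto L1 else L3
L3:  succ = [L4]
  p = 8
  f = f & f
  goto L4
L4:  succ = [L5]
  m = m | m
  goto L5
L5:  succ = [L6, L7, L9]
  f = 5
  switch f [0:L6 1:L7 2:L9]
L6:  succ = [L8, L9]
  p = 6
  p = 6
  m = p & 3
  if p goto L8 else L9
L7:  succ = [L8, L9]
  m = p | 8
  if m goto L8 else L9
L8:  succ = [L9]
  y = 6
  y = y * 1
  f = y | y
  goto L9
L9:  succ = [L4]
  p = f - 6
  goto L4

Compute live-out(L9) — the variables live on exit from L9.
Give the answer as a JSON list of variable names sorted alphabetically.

Answer: ["m", "p"]

Working:
def/use:
  L0: def={m,p} ue=∅
  L1: def={y} ue={m}
  L2: def={f,p} ue=∅
  L3: def={f,p} ue={f}
  L4: def={m} ue={m}
  L5: def={f} ue=∅
  L6: def={m,p} ue=∅
  L7: def={m} ue={p}
  L8: def={f,y} ue=∅
  L9: def={p} ue={f}

Backward fixpoint:
  live L0: ∅→{m,p}
  live L1: {m}→{m}
  live L2: {m}→{f,m}
  live L3: {f,m}→{m,p}
  live L4: {m,p}→{m,p}
  live L5: {m,p}→{f,m,p}
  live L6: {f}→{f,m}
  live L7: {f,p}→{f,m}
  live L8: {m}→{f,m}
  live L9: {f,m}→{m,p}

live-out(L9) = ["m", "p"]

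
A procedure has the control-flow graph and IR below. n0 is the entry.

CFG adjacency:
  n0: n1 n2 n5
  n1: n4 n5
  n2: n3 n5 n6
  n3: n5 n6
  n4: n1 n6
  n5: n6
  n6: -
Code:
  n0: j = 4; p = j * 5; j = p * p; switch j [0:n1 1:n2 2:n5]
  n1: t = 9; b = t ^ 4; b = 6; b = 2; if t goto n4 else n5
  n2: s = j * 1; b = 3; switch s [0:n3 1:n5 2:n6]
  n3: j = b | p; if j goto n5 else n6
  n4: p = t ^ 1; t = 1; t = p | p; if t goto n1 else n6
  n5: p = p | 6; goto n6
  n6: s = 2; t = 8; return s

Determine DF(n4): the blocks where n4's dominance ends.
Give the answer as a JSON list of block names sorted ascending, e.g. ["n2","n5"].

idom tree: n1←n0 n2←n0 n3←n2 n4←n1 n5←n0 n6←n0
Dom∩ at merges:
  n1: preds {n0,n4}: {n0} ∩ {n0,n1,n4} = {n0}; idom=n0
  n5: preds {n0,n1,n2,n3}: {n0} ∩ {n0,n1} ∩ {n0,n2} ∩ {n0,n2,n3} = {n0}; idom=n0
  n6: preds {n2,n3,n4,n5}: {n0,n2} ∩ {n0,n2,n3} ∩ {n0,n1,n4} ∩ {n0,n5} = {n0}; idom=n0

DF walk-up:
  join n1 pred n0: · stop@n0
  join n1 pred n4: n4→n1 stop@n0
  join n5 pred n0: · stop@n0
  join n5 pred n1: n1 stop@n0
  join n5 pred n2: n2 stop@n0
  join n5 pred n3: n3→n2 stop@n0
  join n6 pred n2: n2 stop@n0
  join n6 pred n3: n3→n2 stop@n0
  join n6 pred n4: n4→n1 stop@n0
  join n6 pred n5: n5 stop@n0
  n0: DF=∅
  n1: DF={n1,n5,n6}
  n2: DF={n5,n6}
  n3: DF={n5,n6}
  n4: DF={n1,n6}
  n5: DF={n6}
  n6: DF=∅

DF(n4) = ["n1", "n6"]

Answer: ["n1", "n6"]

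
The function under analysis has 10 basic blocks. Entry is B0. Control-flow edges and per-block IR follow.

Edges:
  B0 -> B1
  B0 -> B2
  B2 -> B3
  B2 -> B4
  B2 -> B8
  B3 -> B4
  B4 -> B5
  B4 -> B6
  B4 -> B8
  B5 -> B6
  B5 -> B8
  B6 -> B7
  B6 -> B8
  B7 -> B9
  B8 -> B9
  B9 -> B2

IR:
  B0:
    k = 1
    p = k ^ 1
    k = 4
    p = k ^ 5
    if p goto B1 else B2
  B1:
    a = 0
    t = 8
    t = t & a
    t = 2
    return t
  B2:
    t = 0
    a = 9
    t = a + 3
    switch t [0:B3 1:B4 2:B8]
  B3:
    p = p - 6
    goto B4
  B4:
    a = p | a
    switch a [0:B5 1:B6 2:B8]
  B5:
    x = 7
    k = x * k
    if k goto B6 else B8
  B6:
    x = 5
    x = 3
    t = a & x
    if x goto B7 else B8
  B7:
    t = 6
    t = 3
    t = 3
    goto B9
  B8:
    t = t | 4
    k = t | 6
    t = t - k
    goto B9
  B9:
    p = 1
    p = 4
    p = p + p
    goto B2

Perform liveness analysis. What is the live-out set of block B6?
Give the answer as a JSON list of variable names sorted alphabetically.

Per-block:
  B0 def {k,p} use ∅
  B1 def {a,t} use ∅
  B2 def {a,t} use ∅
  B3 def {p} use {p}
  B4 def {a} use {a,p}
  B5 def {k,x} use {k}
  B6 def {t,x} use {a}
  B7 def {t} use ∅
  B8 def {k,t} use {t}
  B9 def {p} use ∅

Liveness:
  B0: in=∅ out={k,p}
  B1: in=∅ out=∅
  B2: in={k,p} out={a,k,p,t}
  B3: in={a,k,p,t} out={a,k,p,t}
  B4: in={a,k,p,t} out={a,k,t}
  B5: in={a,k,t} out={a,k,t}
  B6: in={a,k} out={k,t}
  B7: in={k} out={k}
  B8: in={t} out={k}
  B9: in={k} out={k,p}

live-out(B6) = ["k", "t"]

Answer: ["k", "t"]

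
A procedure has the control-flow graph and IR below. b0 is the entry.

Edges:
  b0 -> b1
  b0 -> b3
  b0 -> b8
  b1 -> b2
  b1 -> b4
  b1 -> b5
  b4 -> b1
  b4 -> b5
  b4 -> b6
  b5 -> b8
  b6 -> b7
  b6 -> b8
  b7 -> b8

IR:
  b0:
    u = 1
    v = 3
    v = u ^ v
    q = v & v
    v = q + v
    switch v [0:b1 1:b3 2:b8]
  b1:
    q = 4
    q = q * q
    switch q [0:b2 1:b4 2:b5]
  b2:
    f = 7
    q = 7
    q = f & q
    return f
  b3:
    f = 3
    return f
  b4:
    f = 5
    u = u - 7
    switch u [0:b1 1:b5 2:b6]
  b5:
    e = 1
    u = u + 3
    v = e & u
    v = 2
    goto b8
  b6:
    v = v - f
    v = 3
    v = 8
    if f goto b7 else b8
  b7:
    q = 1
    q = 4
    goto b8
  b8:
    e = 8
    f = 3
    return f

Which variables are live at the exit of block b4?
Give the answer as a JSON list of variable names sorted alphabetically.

def/use:
  b0 def {q,u,v} use ∅
  b1 def {q} use ∅
  b2 def {f,q} use ∅
  b3 def {f} use ∅
  b4 def {f,u} use {u}
  b5 def {e,u,v} use {u}
  b6 def {v} use {f,v}
  b7 def {q} use ∅
  b8 def {e,f} use ∅

Backward fixpoint:
  live b0: ∅→{u,v}
  live b1: {u,v}→{u,v}
  live b2: ∅→∅
  live b3: ∅→∅
  live b4: {u,v}→{f,u,v}
  live b5: {u}→∅
  live b6: {f,v}→∅
  live b7: ∅→∅
  live b8: ∅→∅

live-out(b4) = ["f", "u", "v"]

Answer: ["f", "u", "v"]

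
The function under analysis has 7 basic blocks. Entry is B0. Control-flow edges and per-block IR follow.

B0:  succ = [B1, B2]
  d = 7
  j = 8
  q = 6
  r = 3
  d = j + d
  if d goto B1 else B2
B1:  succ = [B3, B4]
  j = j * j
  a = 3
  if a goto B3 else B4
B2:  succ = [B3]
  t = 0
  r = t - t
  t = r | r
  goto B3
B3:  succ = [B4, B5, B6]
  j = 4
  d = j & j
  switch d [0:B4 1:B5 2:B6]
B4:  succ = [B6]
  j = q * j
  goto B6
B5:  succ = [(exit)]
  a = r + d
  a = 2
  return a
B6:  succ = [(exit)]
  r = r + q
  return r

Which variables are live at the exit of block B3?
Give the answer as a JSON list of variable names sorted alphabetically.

Block summaries:
  B0: {d,j,q,r} / ∅
  B1: {a,j} / {j}
  B2: {r,t} / ∅
  B3: {d,j} / ∅
  B4: {j} / {j,q}
  B5: {a} / {d,r}
  B6: {r} / {q,r}

Liveness:
  B0: in=∅ out={j,q,r}
  B1: in={j,q,r} out={j,q,r}
  B2: in={q} out={q,r}
  B3: in={q,r} out={d,j,q,r}
  B4: in={j,q,r} out={q,r}
  B5: in={d,r} out=∅
  B6: in={q,r} out=∅

live-out(B3) = ["d", "j", "q", "r"]

Answer: ["d", "j", "q", "r"]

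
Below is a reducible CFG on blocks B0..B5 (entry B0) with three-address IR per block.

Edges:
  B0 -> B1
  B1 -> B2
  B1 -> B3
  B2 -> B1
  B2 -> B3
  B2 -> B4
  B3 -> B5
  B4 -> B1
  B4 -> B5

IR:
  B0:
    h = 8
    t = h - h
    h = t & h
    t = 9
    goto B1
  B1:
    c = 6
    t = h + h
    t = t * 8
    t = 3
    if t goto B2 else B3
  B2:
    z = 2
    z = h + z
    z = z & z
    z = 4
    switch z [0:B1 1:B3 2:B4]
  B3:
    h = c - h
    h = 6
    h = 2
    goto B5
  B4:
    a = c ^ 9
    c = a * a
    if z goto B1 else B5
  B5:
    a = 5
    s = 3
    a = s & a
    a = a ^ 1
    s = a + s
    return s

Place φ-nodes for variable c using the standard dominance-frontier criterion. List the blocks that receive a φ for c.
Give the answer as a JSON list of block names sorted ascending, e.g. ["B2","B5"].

idom tree: B1←B0 B2←B1 B3←B1 B4←B2 B5←B1
Dom at joins:
  B1: preds {B0,B2,B4}: {B0} ∩ {B0,B1,B2} ∩ {B0,B1,B2,B4} = {B0}; idom=B0
  B3: preds {B1,B2}: {B0,B1} ∩ {B0,B1,B2} = {B0,B1}; idom=B1
  B5: preds {B3,B4}: {B0,B1,B3} ∩ {B0,B1,B2,B4} = {B0,B1}; idom=B1

DF derivation:
  join B1 pred B0: · stop@B0
  join B1 pred B2: B2→B1 stop@B0
  join B1 pred B4: B4→B2→B1 stop@B0
  join B3 pred B1: · stop@B1
  join B3 pred B2: B2 stop@B1
  join B5 pred B3: B3 stop@B1
  join B5 pred B4: B4→B2 stop@B1
  DF(B0)=∅
  DF(B1)={B1}
  DF(B2)={B1,B3,B5}
  DF(B3)={B5}
  DF(B4)={B1,B5}
  DF(B5)=∅

φ for c: defs {B1,B4}
  DF⁺ = {B1,B5}

Answer: ["B1", "B5"]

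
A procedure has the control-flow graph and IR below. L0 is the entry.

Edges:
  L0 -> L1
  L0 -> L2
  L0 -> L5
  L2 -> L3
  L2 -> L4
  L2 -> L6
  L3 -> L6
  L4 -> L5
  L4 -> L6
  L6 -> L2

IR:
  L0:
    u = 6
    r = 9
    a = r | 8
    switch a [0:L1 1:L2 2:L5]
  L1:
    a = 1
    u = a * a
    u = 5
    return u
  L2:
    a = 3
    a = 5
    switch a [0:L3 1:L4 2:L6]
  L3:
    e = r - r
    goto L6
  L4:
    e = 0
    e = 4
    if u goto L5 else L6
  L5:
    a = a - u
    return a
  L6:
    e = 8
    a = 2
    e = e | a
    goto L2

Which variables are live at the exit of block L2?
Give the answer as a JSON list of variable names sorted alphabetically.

Answer: ["a", "r", "u"]

Derivation:
def/use:
  L0 def {a,r,u} use ∅
  L1 def {a,u} use ∅
  L2 def {a} use ∅
  L3 def {e} use {r}
  L4 def {e} use {u}
  L5 def {a} use {a,u}
  L6 def {a,e} use ∅

Backward fixpoint:
  L0: in=∅ out={a,r,u}
  L1: in=∅ out=∅
  L2: in={r,u} out={a,r,u}
  L3: in={r,u} out={r,u}
  L4: in={a,r,u} out={a,r,u}
  L5: in={a,u} out=∅
  L6: in={r,u} out={r,u}

live-out(L2) = ["a", "r", "u"]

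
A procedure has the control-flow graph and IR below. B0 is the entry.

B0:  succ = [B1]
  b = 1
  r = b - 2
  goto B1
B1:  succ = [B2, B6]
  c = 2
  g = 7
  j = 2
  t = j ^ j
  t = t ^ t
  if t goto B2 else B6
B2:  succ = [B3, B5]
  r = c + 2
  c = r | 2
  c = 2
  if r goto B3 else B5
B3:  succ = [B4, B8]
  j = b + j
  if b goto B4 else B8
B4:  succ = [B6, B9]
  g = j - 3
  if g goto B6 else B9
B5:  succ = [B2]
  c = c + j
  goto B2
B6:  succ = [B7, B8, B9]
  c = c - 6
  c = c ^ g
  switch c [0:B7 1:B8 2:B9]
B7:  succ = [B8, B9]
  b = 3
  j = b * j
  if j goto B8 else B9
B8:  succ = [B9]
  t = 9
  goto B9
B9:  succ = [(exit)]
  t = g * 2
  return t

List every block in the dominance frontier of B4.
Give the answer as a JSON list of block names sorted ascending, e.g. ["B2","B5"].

idom tree: B1←B0 B2←B1 B3←B2 B4←B3 B5←B2 B6←B1 B7←B6 B8←B1 B9←B1
Join-block Dom:
  B2: preds {B1,B5}: {B0,B1} ∩ {B0,B1,B2,B5} = {B0,B1}; idom=B1
  B6: preds {B1,B4}: {B0,B1} ∩ {B0,B1,B2,B3,B4} = {B0,B1}; idom=B1
  B8: preds {B3,B6,B7}: {B0,B1,B2,B3} ∩ {B0,B1,B6} ∩ {B0,B1,B6,B7} = {B0,B1}; idom=B1
  B9: preds {B4,B6,B7,B8}: {B0,B1,B2,B3,B4} ∩ {B0,B1,B6} ∩ {B0,B1,B6,B7} ∩ {B0,B1,B8} = {B0,B1}; idom=B1

Frontier:
  join B2 pred B1: · stop@B1
  join B2 pred B5: B5→B2 stop@B1
  join B6 pred B1: · stop@B1
  join B6 pred B4: B4→B3→B2 stop@B1
  join B8 pred B3: B3→B2 stop@B1
  join B8 pred B6: B6 stop@B1
  join B8 pred B7: B7→B6 stop@B1
  join B9 pred B4: B4→B3→B2 stop@B1
  join B9 pred B6: B6 stop@B1
  join B9 pred B7: B7→B6 stop@B1
  join B9 pred B8: B8 stop@B1
  B0 → ∅
  B1 → ∅
  B2 → {B2,B6,B8,B9}
  B3 → {B6,B8,B9}
  B4 → {B6,B9}
  B5 → {B2}
  B6 → {B8,B9}
  B7 → {B8,B9}
  B8 → {B9}
  B9 → ∅

DF(B4) = ["B6", "B9"]

Answer: ["B6", "B9"]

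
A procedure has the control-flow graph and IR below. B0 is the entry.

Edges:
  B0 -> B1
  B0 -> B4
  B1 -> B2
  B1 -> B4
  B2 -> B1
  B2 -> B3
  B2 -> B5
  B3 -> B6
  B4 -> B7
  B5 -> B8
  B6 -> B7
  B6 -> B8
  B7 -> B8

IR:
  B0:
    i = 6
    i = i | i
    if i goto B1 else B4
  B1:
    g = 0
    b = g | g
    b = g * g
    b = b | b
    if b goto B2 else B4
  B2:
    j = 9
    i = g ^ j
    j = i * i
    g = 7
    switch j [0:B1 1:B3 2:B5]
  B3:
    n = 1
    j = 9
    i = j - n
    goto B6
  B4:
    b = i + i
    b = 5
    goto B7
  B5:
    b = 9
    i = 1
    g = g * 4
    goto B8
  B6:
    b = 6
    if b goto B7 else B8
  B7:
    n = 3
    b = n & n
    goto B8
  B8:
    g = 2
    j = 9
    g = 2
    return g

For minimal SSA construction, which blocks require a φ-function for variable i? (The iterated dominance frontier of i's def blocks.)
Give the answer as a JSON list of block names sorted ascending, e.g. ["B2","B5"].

Answer: ["B1", "B4", "B7", "B8"]

Analysis:
idom tree: B1←B0 B2←B1 B3←B2 B4←B0 B5←B2 B6←B3 B7←B0 B8←B0
Join-block Dom:
  B1: preds {B0,B2}: {B0} ∩ {B0,B1,B2} = {B0}; idom=B0
  B4: preds {B0,B1}: {B0} ∩ {B0,B1} = {B0}; idom=B0
  B7: preds {B4,B6}: {B0,B4} ∩ {B0,B1,B2,B3,B6} = {B0}; idom=B0
  B8: preds {B5,B6,B7}: {B0,B1,B2,B5} ∩ {B0,B1,B2,B3,B6} ∩ {B0,B7} = {B0}; idom=B0

Frontier:
  join B1 pred B0: · stop@B0
  join B1 pred B2: B2→B1 stop@B0
  join B4 pred B0: · stop@B0
  join B4 pred B1: B1 stop@B0
  join B7 pred B4: B4 stop@B0
  join B7 pred B6: B6→B3→B2→B1 stop@B0
  join B8 pred B5: B5→B2→B1 stop@B0
  join B8 pred B6: B6→B3→B2→B1 stop@B0
  join B8 pred B7: B7 stop@B0
  B0: DF=∅
  B1: DF={B1,B4,B7,B8}
  B2: DF={B1,B7,B8}
  B3: DF={B7,B8}
  B4: DF={B7}
  B5: DF={B8}
  B6: DF={B7,B8}
  B7: DF={B8}
  B8: DF=∅

φ for i: defs {B0,B2,B3,B5}
  DF⁺ = {B1,B4,B7,B8}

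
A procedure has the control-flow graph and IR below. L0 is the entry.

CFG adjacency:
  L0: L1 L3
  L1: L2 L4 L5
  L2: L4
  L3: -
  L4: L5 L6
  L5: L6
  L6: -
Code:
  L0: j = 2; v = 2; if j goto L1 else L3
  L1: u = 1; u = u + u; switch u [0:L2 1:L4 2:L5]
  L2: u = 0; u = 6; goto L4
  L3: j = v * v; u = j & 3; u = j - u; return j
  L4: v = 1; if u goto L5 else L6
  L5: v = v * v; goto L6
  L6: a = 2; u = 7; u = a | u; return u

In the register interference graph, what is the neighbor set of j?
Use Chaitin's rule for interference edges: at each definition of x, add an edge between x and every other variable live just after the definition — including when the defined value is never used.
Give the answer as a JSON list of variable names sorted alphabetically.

Answer: ["u", "v"]

Working:
def/use:
  L0 def {j,v} use ∅
  L1 def {u} use ∅
  L2 def {u} use ∅
  L3 def {j,u} use {v}
  L4 def {v} use {u}
  L5 def {v} use {v}
  L6 def {a,u} use ∅

Backward fixpoint:
  live L0: ∅→{v}
  live L1: {v}→{u,v}
  live L2: ∅→{u}
  live L3: {v}→∅
  live L4: {u}→{v}
  live L5: {v}→∅
  live L6: ∅→∅

Conflict graph:
  a: {u}
  j: {u,v}
  u: {a,j,v}
  v: {j,u}

N(j) = ["u", "v"]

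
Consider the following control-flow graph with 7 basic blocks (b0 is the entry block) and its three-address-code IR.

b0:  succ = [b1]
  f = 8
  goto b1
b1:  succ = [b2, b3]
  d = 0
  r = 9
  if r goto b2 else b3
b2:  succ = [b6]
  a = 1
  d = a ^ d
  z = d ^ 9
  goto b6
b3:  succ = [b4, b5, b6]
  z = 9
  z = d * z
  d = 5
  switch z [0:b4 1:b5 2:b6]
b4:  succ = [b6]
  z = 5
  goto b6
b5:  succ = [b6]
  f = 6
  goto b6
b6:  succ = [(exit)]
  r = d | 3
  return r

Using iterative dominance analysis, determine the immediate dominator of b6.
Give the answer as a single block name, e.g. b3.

Answer: b1

Derivation:
idom tree: b1←b0 b2←b1 b3←b1 b4←b3 b5←b3 b6←b1
Dom at joins:
  b6: preds {b2,b3,b4,b5}: {b0,b1,b2} ∩ {b0,b1,b3} ∩ {b0,b1,b3,b4} ∩ {b0,b1,b3,b5} = {b0,b1}; idom=b1

idom(b6) = b1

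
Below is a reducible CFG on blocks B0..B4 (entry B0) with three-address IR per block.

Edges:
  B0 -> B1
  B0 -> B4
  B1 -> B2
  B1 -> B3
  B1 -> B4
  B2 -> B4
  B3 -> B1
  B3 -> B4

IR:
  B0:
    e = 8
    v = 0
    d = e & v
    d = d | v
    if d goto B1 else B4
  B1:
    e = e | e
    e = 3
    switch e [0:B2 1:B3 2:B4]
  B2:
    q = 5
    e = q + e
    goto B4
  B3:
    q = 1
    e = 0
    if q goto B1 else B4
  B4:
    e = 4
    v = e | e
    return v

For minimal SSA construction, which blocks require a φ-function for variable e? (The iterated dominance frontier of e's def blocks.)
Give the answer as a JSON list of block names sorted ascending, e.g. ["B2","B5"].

idom tree: B1←B0 B2←B1 B3←B1 B4←B0
Dom at joins:
  B1: preds {B0,B3}: {B0} ∩ {B0,B1,B3} = {B0}; idom=B0
  B4: preds {B0,B1,B2,B3}: {B0} ∩ {B0,B1} ∩ {B0,B1,B2} ∩ {B0,B1,B3} = {B0}; idom=B0

Frontier:
  B1←B0: walk · to B0
  B1←B3: walk B3→B1 to B0
  B4←B0: walk · to B0
  B4←B1: walk B1 to B0
  B4←B2: walk B2→B1 to B0
  B4←B3: walk B3→B1 to B0
  B0: DF=∅
  B1: DF={B1,B4}
  B2: DF={B4}
  B3: DF={B1,B4}
  B4: DF=∅

φ for e: defs {B0,B1,B2,B3,B4}
  DF⁺ = {B1,B4}

Answer: ["B1", "B4"]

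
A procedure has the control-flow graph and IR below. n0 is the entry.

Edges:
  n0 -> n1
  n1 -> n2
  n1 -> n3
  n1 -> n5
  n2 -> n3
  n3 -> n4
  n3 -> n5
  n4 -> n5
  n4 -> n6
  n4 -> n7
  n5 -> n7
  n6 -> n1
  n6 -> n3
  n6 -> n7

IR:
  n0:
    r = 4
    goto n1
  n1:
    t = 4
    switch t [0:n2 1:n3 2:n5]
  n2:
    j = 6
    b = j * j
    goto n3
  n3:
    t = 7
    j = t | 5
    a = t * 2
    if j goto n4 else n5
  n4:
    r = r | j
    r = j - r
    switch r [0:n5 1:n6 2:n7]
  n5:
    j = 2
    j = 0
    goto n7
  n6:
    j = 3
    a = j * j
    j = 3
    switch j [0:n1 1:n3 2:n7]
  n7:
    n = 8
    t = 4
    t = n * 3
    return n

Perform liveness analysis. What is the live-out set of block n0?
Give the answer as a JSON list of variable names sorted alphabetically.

Per-block:
  n0 def {r} use ∅
  n1 def {t} use ∅
  n2 def {b,j} use ∅
  n3 def {a,j,t} use ∅
  n4 def {r} use {j,r}
  n5 def {j} use ∅
  n6 def {a,j} use ∅
  n7 def {n,t} use ∅

Liveness:
  n0 li=∅ lo={r}
  n1 li={r} lo={r}
  n2 li={r} lo={r}
  n3 li={r} lo={j,r}
  n4 li={j,r} lo={r}
  n5 li=∅ lo=∅
  n6 li={r} lo={r}
  n7 li=∅ lo=∅

live-out(n0) = ["r"]

Answer: ["r"]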